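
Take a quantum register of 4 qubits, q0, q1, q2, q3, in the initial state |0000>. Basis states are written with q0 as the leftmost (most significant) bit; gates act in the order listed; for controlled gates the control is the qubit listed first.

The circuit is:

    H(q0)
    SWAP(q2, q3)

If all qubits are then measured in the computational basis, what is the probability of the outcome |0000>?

The probability of measuring |0000> is 1/2.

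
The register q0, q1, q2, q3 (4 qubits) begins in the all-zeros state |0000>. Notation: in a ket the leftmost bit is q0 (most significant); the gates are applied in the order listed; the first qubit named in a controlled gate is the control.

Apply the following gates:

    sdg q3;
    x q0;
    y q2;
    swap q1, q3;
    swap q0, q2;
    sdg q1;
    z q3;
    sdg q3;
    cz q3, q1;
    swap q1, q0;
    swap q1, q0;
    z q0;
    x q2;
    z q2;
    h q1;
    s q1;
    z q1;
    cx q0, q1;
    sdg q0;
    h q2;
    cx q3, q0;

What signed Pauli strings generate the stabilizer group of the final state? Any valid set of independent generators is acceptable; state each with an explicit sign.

One valid set of independent stabilizer generators is +IYII, +IIXI, -ZIII, +IIIZ (any independent generating set of the same group is equally correct). Key observation: gates 10-11 undo each other exactly, leaving only the rest of the circuit to track.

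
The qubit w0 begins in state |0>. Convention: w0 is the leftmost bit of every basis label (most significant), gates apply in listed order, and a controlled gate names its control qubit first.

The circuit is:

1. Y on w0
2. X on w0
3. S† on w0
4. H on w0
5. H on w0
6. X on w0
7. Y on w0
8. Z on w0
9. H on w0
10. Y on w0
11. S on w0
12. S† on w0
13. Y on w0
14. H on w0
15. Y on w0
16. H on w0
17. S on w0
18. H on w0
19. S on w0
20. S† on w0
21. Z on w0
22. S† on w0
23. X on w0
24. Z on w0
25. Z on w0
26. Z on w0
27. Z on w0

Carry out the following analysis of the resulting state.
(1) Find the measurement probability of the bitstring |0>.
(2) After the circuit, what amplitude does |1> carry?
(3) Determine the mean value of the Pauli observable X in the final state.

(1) A full measurement returns |0> with probability 1/2. Key observation: the block from step 9 through step 14 cancels to the identity and can be dropped.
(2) The final state's coefficient on |1> equals 1/2 + I/2.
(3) The expectation value of X is -1.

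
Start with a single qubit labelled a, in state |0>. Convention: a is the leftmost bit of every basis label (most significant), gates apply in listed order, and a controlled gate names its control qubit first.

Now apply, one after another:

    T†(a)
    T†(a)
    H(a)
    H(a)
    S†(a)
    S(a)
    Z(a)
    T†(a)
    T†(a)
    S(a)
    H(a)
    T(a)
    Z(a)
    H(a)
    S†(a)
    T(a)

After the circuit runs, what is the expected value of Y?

The observable Y averages to 1/2.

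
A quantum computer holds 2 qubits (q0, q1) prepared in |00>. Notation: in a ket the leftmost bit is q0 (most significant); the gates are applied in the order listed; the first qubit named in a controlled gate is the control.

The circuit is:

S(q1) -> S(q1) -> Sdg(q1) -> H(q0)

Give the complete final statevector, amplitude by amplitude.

The final amplitudes are sqrt(2)/2 on |00>, 0 on |01>, sqrt(2)/2 on |10>, 0 on |11>. Key observation: gates 2-3 undo each other exactly, leaving only the rest of the circuit to track.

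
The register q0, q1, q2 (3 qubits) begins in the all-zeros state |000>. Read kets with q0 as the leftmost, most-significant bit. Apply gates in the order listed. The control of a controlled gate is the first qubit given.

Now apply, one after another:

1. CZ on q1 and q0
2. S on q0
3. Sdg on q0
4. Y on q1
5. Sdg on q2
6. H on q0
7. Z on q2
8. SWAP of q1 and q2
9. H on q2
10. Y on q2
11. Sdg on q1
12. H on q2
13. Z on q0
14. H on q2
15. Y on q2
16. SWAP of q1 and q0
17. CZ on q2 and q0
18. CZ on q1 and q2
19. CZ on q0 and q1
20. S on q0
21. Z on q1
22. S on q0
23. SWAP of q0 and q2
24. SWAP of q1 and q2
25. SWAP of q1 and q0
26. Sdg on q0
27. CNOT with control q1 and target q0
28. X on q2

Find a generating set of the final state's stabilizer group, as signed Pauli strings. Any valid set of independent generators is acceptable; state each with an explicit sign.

One valid set of independent stabilizer generators is +XXZ, +IZX, +ZZI (any independent generating set of the same group is equally correct).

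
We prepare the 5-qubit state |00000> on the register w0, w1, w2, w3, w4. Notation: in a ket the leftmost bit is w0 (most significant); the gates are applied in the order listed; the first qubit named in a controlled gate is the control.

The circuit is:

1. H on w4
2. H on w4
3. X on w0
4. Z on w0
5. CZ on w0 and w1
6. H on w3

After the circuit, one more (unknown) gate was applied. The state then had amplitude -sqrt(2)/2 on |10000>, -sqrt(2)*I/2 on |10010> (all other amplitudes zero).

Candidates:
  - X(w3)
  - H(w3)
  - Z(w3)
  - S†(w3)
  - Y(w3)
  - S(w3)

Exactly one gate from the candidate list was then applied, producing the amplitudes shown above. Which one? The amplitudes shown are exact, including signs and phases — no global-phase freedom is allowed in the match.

The applied gate was S(w3). Key observation: steps 1-2 multiply out to the identity, so the circuit reduces to the remaining gates.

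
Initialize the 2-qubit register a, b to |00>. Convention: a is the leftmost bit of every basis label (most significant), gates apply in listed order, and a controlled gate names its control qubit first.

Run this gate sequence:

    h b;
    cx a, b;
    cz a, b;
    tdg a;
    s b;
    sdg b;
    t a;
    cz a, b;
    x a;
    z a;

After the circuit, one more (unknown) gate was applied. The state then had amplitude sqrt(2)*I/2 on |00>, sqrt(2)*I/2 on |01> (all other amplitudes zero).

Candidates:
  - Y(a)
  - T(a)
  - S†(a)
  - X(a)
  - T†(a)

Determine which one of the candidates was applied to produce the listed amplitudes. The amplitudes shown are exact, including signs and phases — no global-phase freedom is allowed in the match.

The unique candidate consistent with the amplitudes is Y(a). Key observation: steps 3-8 multiply out to the identity, so the circuit reduces to the remaining gates.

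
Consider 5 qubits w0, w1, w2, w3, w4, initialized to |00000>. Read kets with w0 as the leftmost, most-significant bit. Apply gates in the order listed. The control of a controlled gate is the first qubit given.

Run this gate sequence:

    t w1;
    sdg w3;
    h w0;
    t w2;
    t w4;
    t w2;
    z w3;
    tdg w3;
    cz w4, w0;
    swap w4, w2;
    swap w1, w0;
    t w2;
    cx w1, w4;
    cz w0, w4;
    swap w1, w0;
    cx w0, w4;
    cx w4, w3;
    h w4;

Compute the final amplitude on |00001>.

|00001> carries amplitude 1/2 in the final state.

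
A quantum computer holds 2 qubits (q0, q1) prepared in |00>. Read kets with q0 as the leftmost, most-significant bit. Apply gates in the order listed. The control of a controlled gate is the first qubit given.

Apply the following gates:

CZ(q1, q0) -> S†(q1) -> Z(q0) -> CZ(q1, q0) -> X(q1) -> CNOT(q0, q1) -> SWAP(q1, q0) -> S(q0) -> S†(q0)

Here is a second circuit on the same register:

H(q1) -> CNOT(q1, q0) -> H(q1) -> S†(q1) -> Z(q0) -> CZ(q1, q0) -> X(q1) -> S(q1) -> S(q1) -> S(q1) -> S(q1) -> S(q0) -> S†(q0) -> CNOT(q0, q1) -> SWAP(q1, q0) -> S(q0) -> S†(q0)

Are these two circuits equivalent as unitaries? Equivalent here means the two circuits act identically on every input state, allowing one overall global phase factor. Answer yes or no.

No — the two circuits implement different unitaries, even allowing a global phase.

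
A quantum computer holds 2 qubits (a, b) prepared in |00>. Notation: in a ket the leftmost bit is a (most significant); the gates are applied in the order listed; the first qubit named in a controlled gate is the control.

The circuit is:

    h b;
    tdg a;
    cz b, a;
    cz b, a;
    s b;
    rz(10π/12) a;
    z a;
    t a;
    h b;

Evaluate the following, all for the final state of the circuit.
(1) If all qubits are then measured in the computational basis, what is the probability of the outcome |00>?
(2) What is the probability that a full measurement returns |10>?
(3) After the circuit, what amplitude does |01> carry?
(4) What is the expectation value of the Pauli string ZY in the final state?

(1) A full measurement returns |00> with probability 1/2.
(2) Outcome |10> occurs with probability 0.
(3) The amplitude on |01> is (-1 + I)*exp(7*I*pi/12)/2.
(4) In the final state, ZY has expectation -1.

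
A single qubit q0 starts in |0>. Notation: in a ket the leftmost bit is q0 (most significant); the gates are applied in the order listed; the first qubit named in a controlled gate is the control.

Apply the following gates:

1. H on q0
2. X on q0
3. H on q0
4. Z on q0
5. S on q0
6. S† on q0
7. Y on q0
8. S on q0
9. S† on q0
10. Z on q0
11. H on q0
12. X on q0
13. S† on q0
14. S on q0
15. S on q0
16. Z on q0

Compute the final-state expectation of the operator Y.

The expectation value of Y is 1. Key observation: steps 1-4 multiply out to the identity, so the circuit reduces to the remaining gates.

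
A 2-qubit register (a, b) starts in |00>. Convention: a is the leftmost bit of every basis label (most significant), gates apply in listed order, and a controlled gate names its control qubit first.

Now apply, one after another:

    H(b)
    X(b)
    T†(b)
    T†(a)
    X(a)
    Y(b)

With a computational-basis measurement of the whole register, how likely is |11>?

A full measurement returns |11> with probability 1/2.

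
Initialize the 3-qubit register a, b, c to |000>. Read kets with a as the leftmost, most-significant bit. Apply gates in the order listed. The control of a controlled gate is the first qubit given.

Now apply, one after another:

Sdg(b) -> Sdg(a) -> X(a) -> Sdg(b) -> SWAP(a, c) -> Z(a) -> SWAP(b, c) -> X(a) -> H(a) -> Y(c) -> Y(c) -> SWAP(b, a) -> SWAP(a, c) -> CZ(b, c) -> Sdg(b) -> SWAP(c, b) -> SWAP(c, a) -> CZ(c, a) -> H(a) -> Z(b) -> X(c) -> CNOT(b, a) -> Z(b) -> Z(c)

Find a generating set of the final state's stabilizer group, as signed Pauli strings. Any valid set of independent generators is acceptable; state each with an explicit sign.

The stabilizer group can be generated by -YII, -IZI, -IIZ, among other valid generating sets.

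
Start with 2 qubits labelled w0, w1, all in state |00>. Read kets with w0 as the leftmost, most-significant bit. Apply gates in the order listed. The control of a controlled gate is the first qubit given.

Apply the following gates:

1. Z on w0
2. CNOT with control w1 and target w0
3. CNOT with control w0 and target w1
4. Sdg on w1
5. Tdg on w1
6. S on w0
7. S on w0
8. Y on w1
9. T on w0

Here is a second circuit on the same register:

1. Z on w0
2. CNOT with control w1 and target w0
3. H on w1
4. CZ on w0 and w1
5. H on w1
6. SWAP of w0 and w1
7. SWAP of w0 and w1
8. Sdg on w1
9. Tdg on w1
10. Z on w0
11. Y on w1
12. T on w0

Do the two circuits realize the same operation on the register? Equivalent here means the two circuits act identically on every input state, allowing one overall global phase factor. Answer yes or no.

Yes, they are equivalent — the unitaries differ by at most a global phase.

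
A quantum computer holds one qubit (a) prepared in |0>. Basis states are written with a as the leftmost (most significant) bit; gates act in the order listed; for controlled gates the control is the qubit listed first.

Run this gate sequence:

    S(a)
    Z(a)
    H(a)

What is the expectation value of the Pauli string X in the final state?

In the final state, X has expectation 1.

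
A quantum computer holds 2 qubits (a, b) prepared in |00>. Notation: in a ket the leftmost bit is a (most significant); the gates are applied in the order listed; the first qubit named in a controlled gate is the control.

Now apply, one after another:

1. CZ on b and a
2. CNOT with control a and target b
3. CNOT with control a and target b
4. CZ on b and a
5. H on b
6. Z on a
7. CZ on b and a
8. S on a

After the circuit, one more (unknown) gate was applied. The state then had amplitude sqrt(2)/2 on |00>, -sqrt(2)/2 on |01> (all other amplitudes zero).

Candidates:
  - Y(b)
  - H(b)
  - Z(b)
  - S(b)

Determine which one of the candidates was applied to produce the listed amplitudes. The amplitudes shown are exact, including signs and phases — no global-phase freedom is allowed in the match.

The unique candidate consistent with the amplitudes is Z(b). Key observation: steps 1-4 multiply out to the identity, so the circuit reduces to the remaining gates.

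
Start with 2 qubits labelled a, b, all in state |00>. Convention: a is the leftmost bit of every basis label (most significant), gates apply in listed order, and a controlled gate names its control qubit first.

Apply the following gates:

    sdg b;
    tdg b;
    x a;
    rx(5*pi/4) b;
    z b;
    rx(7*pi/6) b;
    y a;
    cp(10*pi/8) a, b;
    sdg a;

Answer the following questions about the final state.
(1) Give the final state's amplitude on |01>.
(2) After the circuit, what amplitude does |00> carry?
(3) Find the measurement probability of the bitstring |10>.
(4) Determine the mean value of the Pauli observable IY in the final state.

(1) The final state's coefficient on |01> equals -sqrt(6*sqrt(2) + 12)/8 + sqrt(4 - 2*sqrt(2))/8 + sqrt(12 - 6*sqrt(2))/8 + sqrt(2*sqrt(2) + 4)/8.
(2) |00> carries amplitude I*(-sqrt(6*sqrt(2) + 12)/8 - sqrt(2*sqrt(2) + 4)/8 - sqrt(12 - 6*sqrt(2))/8 + sqrt(4 - 2*sqrt(2))/8) in the final state.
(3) The probability of measuring |10> is 0.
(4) In the final state, IY has expectation -sqrt(2)/4 + sqrt(6)/4.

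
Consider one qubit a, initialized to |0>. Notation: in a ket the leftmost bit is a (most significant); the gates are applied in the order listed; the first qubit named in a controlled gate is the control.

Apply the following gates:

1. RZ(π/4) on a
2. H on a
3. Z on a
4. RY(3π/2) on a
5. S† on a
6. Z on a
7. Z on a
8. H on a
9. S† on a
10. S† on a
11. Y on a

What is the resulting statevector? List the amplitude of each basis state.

After the circuit, the state carries amplitude sqrt(2)*exp(7*I*pi/8)/2 on |0>, -sqrt(2)*exp(7*I*pi/8)/2 on |1>.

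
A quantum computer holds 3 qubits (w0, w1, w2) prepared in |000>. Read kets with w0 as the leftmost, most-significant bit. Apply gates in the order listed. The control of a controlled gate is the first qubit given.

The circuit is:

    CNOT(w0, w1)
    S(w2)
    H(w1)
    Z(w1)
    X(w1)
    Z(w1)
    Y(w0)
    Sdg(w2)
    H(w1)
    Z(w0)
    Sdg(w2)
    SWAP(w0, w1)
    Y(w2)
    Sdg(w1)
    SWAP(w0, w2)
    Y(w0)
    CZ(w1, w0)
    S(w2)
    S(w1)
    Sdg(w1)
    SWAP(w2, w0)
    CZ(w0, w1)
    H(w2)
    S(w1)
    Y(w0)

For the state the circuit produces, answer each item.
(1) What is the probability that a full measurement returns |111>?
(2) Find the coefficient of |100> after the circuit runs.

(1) Outcome |111> occurs with probability 1/2. Key observation: gates 19-20 undo each other exactly, leaving only the rest of the circuit to track.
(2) |100> carries amplitude 0 in the final state.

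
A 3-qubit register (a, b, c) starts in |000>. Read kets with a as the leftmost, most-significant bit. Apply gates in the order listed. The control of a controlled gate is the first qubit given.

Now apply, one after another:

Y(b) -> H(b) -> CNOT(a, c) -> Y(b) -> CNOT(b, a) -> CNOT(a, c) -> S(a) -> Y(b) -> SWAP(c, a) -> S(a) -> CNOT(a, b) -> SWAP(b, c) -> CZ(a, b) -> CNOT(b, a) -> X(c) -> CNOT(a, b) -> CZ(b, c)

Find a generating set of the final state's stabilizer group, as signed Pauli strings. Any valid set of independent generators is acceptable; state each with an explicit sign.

The stabilizer group can be generated by -IXI, +ZII, +IIZ, among other valid generating sets.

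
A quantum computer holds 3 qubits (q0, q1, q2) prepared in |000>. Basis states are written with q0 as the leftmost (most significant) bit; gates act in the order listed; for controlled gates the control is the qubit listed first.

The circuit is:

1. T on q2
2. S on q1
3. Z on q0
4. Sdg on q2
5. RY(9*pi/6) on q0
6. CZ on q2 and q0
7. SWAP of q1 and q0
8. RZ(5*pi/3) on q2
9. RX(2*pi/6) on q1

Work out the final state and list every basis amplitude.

After the circuit, the state carries amplitude (sqrt(6) + sqrt(2)*I)*exp(I*pi/6)/4 on |000>, (-sqrt(6) - sqrt(2)*I)*exp(I*pi/6)/4 on |010>, and 0 on every other basis state.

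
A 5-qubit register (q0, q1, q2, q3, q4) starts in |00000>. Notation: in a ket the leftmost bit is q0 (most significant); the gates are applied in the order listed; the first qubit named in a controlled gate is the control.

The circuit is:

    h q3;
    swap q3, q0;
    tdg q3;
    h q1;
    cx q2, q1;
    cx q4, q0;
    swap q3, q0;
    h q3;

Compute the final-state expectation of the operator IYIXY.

In the final state, IYIXY has expectation 0.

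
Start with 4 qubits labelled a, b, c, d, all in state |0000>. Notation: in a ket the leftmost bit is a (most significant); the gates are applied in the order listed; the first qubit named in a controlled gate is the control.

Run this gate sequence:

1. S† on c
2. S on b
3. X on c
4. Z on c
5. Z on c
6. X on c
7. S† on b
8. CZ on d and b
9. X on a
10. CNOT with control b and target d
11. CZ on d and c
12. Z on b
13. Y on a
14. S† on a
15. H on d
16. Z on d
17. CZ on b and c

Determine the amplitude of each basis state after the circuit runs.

The resulting statevector has amplitude -sqrt(2)*I/2 on |0000>, sqrt(2)*I/2 on |0001>, and 0 on every other basis state. Key observation: gates 2-7 undo each other exactly, leaving only the rest of the circuit to track.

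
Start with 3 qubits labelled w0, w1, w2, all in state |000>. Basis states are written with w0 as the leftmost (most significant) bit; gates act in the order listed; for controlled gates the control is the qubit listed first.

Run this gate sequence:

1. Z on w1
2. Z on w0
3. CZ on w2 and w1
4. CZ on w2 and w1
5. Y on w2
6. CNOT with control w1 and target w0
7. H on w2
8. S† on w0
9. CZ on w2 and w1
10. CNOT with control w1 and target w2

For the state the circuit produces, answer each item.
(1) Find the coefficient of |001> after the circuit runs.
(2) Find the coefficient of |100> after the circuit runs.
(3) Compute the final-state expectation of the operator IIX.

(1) The amplitude on |001> is -sqrt(2)*I/2. Key observation: gates 3-4 undo each other exactly, leaving only the rest of the circuit to track.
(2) |100> carries amplitude 0 in the final state.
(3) The observable IIX averages to -1.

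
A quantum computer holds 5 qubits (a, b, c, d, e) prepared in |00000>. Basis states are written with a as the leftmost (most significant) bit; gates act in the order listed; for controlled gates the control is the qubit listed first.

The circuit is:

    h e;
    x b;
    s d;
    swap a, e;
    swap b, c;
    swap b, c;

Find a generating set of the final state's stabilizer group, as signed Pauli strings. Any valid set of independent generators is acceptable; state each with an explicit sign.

The stabilizer group can be generated by +XIIII, -IZIII, +IIZII, +IIIZI, +IIIIZ, among other valid generating sets.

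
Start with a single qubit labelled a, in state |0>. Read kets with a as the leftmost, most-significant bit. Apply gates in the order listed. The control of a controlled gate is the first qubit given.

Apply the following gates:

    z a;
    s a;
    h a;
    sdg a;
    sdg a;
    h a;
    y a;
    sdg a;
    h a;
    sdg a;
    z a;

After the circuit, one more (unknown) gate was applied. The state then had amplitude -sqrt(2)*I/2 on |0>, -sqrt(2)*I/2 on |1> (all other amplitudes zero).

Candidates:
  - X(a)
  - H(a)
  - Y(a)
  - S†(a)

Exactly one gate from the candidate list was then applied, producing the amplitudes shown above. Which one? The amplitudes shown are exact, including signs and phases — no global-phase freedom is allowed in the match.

It was S†(a) that produced the state shown.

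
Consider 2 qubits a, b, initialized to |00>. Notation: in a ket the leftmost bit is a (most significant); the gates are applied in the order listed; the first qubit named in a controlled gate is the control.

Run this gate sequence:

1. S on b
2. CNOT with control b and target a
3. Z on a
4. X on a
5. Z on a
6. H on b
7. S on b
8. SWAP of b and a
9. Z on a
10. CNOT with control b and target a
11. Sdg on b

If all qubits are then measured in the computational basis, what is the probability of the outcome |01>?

The probability of measuring |01> is 1/2.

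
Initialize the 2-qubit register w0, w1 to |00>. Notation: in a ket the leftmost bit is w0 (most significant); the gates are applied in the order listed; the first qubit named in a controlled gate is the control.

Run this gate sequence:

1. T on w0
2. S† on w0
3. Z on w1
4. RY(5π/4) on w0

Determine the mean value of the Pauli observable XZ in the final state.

The expectation value of XZ is -sqrt(2)/2.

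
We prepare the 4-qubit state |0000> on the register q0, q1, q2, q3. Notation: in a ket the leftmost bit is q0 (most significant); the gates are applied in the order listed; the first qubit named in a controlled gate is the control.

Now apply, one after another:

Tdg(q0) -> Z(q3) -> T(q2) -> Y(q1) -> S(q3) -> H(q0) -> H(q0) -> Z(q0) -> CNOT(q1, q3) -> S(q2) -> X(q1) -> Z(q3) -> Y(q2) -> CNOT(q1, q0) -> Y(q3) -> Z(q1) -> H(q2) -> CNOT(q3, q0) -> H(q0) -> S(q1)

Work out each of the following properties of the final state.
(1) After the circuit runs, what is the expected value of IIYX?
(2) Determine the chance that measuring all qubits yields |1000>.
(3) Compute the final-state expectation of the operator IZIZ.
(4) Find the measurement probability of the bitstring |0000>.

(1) The observable IIYX averages to 0. Key observation: gates 6-7 undo each other exactly, leaving only the rest of the circuit to track.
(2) A full measurement returns |1000> with probability 1/4.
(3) The observable IZIZ averages to 1.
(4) A full measurement returns |0000> with probability 1/4.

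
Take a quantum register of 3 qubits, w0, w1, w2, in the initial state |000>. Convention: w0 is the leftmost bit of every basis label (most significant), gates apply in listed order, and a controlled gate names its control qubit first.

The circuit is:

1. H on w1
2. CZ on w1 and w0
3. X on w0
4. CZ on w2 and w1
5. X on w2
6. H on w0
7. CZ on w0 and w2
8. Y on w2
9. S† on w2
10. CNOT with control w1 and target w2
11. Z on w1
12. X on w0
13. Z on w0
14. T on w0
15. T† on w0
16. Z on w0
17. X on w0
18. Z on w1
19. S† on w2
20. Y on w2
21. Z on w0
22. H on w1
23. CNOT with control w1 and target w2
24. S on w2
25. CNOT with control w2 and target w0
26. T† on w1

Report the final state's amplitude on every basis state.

After the circuit, the state carries amplitude sqrt(2)*I/4 on |000>, -sqrt(2)*I/4 on |001>, -sqrt(2)*exp(3*I*pi/4)/4 on |010>, sqrt(2)*exp(3*I*pi/4)/4 on |011>, -sqrt(2)*I/4 on |100>, sqrt(2)*I/4 on |101>, sqrt(2)*exp(3*I*pi/4)/4 on |110>, -sqrt(2)*exp(3*I*pi/4)/4 on |111>. Key observation: steps 11-18 multiply out to the identity, so the circuit reduces to the remaining gates.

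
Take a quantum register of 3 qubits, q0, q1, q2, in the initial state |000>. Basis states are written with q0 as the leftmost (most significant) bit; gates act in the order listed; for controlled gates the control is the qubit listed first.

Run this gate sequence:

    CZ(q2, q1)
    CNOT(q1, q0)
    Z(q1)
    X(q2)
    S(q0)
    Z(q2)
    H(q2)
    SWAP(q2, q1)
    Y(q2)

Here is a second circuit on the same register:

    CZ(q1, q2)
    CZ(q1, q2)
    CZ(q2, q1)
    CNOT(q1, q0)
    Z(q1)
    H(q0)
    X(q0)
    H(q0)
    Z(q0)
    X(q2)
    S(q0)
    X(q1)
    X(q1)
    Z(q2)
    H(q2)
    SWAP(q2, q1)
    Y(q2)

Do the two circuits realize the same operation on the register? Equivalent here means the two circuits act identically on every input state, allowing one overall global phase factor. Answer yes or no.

Yes: on every input state the two circuits agree up to one overall phase factor.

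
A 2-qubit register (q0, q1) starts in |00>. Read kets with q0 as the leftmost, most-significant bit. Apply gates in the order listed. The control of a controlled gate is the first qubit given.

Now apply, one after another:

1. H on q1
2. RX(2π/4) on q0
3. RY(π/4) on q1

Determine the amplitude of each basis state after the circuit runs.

After the circuit, the state carries amplitude -sqrt(2 - sqrt(2))/4 + sqrt(sqrt(2) + 2)/4 on |00>, sqrt(2 - sqrt(2))/4 + sqrt(sqrt(2) + 2)/4 on |01>, -I*sqrt(sqrt(2) + 2)/4 + I*sqrt(2 - sqrt(2))/4 on |10>, -I*sqrt(sqrt(2) + 2)/4 - I*sqrt(2 - sqrt(2))/4 on |11>.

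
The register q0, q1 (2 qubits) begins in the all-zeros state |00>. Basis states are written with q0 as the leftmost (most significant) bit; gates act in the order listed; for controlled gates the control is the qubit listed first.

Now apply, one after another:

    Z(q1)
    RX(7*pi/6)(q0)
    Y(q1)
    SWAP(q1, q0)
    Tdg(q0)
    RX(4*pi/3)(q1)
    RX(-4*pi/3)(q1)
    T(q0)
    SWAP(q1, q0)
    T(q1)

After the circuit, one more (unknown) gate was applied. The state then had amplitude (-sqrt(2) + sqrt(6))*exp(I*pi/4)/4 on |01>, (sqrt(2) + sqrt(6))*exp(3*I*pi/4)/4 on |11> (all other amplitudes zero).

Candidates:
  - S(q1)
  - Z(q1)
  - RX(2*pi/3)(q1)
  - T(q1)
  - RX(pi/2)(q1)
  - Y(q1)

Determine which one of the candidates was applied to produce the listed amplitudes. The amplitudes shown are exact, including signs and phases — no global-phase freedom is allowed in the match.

The unique candidate consistent with the amplitudes is S(q1). Key observation: steps 4-9 multiply out to the identity, so the circuit reduces to the remaining gates.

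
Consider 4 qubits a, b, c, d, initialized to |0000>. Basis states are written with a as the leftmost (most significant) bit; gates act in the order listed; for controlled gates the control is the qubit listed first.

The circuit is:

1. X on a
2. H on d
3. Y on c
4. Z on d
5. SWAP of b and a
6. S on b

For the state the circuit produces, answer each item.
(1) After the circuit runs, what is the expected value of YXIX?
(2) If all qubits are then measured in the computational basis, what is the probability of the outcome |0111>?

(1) In the final state, YXIX has expectation 0.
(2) The probability of measuring |0111> is 1/2.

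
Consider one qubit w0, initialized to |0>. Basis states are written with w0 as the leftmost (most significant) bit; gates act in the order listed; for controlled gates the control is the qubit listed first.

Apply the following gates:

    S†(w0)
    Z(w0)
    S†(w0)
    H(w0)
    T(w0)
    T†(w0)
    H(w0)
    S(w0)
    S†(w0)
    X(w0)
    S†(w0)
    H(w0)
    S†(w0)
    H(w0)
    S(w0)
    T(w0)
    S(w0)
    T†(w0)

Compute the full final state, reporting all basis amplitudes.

The final amplitudes are 1/2 - I/2 on |0>, 1/2 + I/2 on |1>. Key observation: the block from step 3 through step 8 cancels to the identity and can be dropped.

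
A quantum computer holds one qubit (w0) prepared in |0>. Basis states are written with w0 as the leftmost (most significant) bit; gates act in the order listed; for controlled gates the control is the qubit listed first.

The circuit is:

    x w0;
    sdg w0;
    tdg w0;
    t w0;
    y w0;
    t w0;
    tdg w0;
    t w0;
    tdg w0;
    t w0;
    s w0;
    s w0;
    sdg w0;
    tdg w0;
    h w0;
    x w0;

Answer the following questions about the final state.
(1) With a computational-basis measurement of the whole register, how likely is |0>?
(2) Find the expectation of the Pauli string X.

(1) A full measurement returns |0> with probability 1/2.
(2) The observable X averages to 1.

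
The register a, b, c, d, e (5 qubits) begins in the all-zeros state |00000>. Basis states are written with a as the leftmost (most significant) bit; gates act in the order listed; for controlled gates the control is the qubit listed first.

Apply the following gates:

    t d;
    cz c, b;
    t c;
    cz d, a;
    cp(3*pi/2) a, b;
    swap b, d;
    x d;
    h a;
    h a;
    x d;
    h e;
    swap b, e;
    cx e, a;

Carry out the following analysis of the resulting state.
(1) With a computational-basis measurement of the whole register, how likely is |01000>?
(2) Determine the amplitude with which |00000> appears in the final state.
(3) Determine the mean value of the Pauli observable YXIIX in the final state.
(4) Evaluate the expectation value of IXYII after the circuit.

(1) The probability of measuring |01000> is 1/2. Key observation: steps 7-10 multiply out to the identity, so the circuit reduces to the remaining gates.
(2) |00000> carries amplitude sqrt(2)/2 in the final state.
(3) The observable YXIIX averages to 0.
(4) The expectation value of IXYII is 0.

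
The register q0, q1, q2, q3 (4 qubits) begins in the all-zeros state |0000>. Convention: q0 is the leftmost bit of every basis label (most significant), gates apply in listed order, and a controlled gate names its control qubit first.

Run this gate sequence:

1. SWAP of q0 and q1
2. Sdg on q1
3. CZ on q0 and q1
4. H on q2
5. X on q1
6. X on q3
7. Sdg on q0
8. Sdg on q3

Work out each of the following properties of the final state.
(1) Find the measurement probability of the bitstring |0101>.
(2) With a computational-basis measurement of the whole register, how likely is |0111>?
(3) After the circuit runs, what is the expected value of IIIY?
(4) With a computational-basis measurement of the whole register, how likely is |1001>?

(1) The probability of measuring |0101> is 1/2.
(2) The probability of measuring |0111> is 1/2.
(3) The expectation value of IIIY is 0.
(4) The probability of measuring |1001> is 0.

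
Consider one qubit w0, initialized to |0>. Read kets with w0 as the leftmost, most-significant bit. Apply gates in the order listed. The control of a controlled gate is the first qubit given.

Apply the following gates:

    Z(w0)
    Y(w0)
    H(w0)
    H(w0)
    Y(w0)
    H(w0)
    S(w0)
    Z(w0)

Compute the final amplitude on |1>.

The final state's coefficient on |1> equals -sqrt(2)*I/2. Key observation: gates 2-5 undo each other exactly, leaving only the rest of the circuit to track.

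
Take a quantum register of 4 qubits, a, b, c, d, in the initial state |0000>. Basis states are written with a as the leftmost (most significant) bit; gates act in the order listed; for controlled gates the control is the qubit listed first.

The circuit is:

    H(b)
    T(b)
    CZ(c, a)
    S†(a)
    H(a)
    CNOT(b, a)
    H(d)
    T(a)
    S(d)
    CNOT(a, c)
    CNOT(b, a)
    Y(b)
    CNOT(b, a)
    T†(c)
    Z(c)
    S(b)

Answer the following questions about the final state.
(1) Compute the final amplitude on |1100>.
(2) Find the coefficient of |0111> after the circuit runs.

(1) The amplitude on |1100> is -sqrt(2)/4.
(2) |0111> carries amplitude sqrt(2)*I/4 in the final state.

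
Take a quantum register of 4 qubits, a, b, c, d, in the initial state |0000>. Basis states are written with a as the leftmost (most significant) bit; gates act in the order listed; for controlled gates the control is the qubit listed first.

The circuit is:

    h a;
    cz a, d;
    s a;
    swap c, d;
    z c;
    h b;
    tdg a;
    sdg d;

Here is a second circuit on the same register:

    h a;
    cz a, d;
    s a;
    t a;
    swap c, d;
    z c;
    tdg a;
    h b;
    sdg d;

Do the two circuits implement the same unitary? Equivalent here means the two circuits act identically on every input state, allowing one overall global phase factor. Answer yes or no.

No: there is an input state on which the two circuits produce genuinely different outputs (not merely differing by a phase).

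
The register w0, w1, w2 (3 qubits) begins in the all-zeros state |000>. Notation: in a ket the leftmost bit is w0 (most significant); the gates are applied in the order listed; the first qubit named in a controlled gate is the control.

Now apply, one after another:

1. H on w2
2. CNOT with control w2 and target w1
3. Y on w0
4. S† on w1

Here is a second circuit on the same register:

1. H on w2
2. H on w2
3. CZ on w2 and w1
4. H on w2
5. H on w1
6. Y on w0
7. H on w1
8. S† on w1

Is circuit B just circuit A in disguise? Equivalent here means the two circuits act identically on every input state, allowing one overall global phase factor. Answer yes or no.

No — the two circuits implement different unitaries, even allowing a global phase.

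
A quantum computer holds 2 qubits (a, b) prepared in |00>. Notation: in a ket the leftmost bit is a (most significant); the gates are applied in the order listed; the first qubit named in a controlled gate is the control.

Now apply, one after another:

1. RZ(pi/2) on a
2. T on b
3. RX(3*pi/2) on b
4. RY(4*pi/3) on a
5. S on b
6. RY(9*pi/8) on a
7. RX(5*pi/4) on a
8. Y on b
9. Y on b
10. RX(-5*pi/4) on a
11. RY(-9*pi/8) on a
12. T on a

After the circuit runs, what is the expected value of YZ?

In the final state, YZ has expectation 0.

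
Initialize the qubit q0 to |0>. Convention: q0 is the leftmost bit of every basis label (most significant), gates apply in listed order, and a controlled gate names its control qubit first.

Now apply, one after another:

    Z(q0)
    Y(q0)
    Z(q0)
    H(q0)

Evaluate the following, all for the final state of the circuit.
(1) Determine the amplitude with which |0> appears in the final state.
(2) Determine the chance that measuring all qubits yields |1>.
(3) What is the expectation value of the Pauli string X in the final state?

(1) The amplitude on |0> is -sqrt(2)*I/2.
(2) Outcome |1> occurs with probability 1/2.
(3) In the final state, X has expectation -1.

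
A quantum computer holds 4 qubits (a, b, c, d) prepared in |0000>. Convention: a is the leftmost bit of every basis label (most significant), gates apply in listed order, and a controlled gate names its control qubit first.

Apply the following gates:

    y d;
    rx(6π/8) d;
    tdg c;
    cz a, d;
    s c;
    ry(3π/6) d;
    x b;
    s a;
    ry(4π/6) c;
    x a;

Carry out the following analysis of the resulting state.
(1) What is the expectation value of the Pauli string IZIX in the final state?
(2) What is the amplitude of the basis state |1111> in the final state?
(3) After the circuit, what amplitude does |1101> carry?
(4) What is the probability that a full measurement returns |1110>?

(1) The observable IZIX averages to -sqrt(2)/2.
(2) The amplitude on |1111> is sqrt(6)*sqrt(sqrt(2) + 2)/8 + sqrt(6)*I*sqrt(2 - sqrt(2))/8.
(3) The amplitude on |1101> is sqrt(2)*sqrt(sqrt(2) + 2)/8 + sqrt(2)*I*sqrt(2 - sqrt(2))/8.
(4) A full measurement returns |1110> with probability 3/8.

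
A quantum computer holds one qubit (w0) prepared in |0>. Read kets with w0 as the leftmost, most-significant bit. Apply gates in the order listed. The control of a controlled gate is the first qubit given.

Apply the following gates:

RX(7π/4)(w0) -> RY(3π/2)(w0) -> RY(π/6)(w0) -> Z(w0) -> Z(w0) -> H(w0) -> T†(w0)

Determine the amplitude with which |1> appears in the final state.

The amplitude on |1> is -sqrt(6*sqrt(2) + 12)*exp(3*I*pi/4)/8 - sqrt(2*sqrt(2) + 4)*exp(3*I*pi/4)/8 - sqrt(12 - 6*sqrt(2))*exp(I*pi/4)/8 + sqrt(4 - 2*sqrt(2))*exp(I*pi/4)/8.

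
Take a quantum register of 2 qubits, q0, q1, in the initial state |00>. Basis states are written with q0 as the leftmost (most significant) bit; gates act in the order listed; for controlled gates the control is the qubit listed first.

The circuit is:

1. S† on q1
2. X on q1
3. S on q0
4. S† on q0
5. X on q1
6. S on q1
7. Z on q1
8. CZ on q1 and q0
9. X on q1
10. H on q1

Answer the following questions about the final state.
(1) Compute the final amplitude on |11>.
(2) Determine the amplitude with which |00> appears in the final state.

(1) The final state's coefficient on |11> equals 0. Key observation: the block from step 1 through step 6 cancels to the identity and can be dropped.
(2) The final state's coefficient on |00> equals sqrt(2)/2.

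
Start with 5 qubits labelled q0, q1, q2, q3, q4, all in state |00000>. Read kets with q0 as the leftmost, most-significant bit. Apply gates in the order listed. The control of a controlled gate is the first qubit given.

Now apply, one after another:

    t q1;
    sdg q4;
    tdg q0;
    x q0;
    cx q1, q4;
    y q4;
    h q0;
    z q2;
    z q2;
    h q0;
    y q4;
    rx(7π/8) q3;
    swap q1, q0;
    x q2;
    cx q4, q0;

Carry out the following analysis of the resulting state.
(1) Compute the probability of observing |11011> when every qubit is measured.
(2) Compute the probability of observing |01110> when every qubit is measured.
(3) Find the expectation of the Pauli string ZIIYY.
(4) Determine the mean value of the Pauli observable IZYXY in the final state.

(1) A full measurement returns |11011> with probability 0. Key observation: the block from step 6 through step 11 cancels to the identity and can be dropped.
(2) A full measurement returns |01110> with probability sin(7*pi/16)**2.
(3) The observable ZIIYY averages to 0.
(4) The observable IZYXY averages to 0.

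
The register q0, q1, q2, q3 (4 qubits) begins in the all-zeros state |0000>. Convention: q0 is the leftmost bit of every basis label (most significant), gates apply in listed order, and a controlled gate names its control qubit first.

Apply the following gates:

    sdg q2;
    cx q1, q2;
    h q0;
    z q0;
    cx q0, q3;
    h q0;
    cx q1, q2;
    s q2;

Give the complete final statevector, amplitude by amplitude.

The resulting statevector has amplitude 1/2 on |0000>, -1/2 on |0001>, 1/2 on |1000>, 1/2 on |1001>, and 0 on every other basis state.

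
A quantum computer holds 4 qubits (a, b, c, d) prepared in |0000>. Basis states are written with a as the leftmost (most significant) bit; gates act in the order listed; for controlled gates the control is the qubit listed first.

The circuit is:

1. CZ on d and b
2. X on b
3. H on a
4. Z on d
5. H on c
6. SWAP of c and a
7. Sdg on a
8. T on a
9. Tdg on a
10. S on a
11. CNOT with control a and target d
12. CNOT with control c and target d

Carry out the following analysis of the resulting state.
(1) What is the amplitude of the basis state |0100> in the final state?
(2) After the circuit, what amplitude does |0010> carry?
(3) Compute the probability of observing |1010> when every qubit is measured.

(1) The amplitude on |0100> is 1/2.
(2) |0010> carries amplitude 0 in the final state.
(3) The probability of measuring |1010> is 0.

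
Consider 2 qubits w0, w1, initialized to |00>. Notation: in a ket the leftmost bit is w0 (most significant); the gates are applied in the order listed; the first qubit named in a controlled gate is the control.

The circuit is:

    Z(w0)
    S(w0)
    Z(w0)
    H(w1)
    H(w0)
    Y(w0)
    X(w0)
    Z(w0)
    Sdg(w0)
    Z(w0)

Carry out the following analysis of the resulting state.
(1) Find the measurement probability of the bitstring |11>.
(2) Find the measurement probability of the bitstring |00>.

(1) Outcome |11> occurs with probability 1/4.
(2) A full measurement returns |00> with probability 1/4.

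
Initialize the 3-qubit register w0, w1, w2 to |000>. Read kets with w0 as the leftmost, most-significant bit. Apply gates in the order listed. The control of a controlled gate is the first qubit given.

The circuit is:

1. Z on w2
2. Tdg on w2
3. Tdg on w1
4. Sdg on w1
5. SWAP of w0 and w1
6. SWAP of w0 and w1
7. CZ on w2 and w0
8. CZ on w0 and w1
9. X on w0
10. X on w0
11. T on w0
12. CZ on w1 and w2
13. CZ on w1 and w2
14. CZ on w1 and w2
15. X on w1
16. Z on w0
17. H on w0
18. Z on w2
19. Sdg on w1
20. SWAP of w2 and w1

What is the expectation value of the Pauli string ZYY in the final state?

The observable ZYY averages to 0. Key observation: steps 13-14 multiply out to the identity, so the circuit reduces to the remaining gates.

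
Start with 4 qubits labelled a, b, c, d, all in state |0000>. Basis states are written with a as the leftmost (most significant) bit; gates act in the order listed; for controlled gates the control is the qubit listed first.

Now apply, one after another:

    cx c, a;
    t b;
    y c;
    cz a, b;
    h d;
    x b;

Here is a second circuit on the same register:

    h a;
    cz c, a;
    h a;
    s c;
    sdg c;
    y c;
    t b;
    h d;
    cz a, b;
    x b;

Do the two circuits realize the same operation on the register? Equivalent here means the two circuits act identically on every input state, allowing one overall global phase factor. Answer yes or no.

Yes — the two circuits implement the same unitary up to a global phase.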